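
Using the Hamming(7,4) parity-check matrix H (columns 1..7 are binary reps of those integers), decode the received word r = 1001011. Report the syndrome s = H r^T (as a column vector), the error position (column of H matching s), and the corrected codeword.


s = (1, 0, 0)^T, error position = 4, corrected codeword c = 1000011

Compute s = H r^T mod 2 one row at a time:
  s_1 = 1 + 0 + 1 + 1 = 3 ≡ 1 (mod 2).
  s_2 = 0 + 0 + 1 + 1 = 2 ≡ 0 (mod 2).
  s_3 = 1 + 0 + 0 + 1 = 2 ≡ 0 (mod 2).
s = (1, 0, 0)^T — this equals column 4 of H (binary 100), so error is at position 4.
Correct: flip bit 4 of r = 1001011 to get c = 1000011.


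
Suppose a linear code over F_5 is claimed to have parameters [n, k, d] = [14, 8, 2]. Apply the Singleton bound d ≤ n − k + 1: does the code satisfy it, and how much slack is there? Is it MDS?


Singleton RHS = n − k + 1 = 7, slack = 5, bound satisfied, not MDS.

Singleton bound: d ≤ n − k + 1.
Here n = 14, k = 8, so n − k + 1 = 7.
Given d = 2, check d ≤ 7: YES.
Slack = (n − k + 1) − d = 5.
The code is NOT MDS (slack = 5 > 0).
Description: the claimed parameters are [14, 8, 2]_5; such a code would be non-MDS.


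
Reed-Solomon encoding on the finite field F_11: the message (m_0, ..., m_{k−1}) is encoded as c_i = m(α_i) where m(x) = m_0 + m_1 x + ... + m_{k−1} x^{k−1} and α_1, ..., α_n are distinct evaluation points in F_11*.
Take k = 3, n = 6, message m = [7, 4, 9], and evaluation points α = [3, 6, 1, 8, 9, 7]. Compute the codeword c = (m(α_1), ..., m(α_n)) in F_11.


c = [1, 3, 9, 10, 2, 3]

Message polynomial: m(x) = 7 + 4·x + 9·x^2 (mod 11).
For each evaluation point α_i, compute m(α_i) mod 11:
  α_1 = 3: Horner steps 9 → 9 → 1, so m(3) = 1.
  α_2 = 6: Horner steps 9 → 3 → 3, so m(6) = 3.
  α_3 = 1: Horner steps 9 → 2 → 9, so m(1) = 9.
  α_4 = 8: Horner steps 9 → 10 → 10, so m(8) = 10.
  α_5 = 9: Horner steps 9 → 8 → 2, so m(9) = 2.
  α_6 = 7: Horner steps 9 → 1 → 3, so m(7) = 3.
Codeword c = [1, 3, 9, 10, 2, 3] ∈ F_11^6.


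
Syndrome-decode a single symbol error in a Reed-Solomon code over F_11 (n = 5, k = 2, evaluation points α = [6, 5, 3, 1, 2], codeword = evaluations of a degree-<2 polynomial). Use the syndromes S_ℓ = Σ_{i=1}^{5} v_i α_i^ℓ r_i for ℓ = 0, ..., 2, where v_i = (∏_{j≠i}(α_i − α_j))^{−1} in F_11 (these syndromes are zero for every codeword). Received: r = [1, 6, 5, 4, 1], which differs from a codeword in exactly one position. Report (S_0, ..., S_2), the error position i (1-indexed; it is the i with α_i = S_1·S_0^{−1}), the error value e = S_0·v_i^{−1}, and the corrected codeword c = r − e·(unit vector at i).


S = (9, 7, 3), error at position 5, error magnitude e = 2, c = [1, 6, 5, 4, 10].

Step 1: column multipliers v_i = (∏_{j≠i}(α_i − α_j))^{−1} mod 11.
  i = 1 (α = 6): (6−5)(6−3)(6−1)(6−2) = 1·3·5·4 = 60 ≡ 5, so v_1 = 5^{−1} = 9 (mod 11).
  i = 2 (α = 5): (5−6)(5−3)(5−1)(5−2) = (−1)·2·4·3 = −24 ≡ 9, so v_2 = 9^{−1} = 5 (mod 11).
  i = 3 (α = 3): (3−6)(3−5)(3−1)(3−2) = (−3)·(−2)·2·1 = 12 ≡ 1, so v_3 = 1^{−1} = 1 (mod 11).
  i = 4 (α = 1): (1−6)(1−5)(1−3)(1−2) = (−5)·(−4)·(−2)·(−1) = 40 ≡ 7, so v_4 = 7^{−1} = 8 (mod 11).
  i = 5 (α = 2): (2−6)(2−5)(2−3)(2−1) = (−4)·(−3)·(−1)·1 = −12 ≡ 10, so v_5 = 10^{−1} = 10 (mod 11).
  v = [9, 5, 1, 8, 10].
Step 2: syndromes of r = [1, 6, 5, 4, 1] (all sums mod 11).
  S_0 = Σ v_i r_i = 9·1 + 5·6 + 1·5 + 8·4 + 10·1 = 86 ≡ 9.
  S_1 = Σ v_i α_i r_i = 9·6·1 + 5·5·6 + 1·3·5 + 8·1·4 + 10·2·1 = 271 ≡ 7.
  α_i^2 mod 11 = [3, 3, 9, 1, 4].
  S_2 = Σ v_i α_i^2 r_i = 9·3·1 + 5·3·6 + 1·9·5 + 8·1·4 + 10·4·1 = 234 ≡ 3.
  S = (9, 7, 3) ≠ 0, so r is not a codeword (an error is present).
Step 3: locate the error. For a single error e at position i, S_ℓ = v_i·e·α_i^ℓ, so α_err = S_1/S_0.
  S_0^{−1} = 9^{−1} = 5 (mod 11), so α_err = 7·5 = 35 ≡ 2 = α_5. Error position i = 5.
  Consistency check: S_2/S_1 = 3·8 = 24 ≡ 2 = α_err ✓ (single-error assumption holds).
Step 4: error magnitude e = S_0/v_5 = S_0·∏_{j≠5}(α_5 − α_j) = 9·10 = 90 ≡ 2 (mod 11).
Step 5: correct position 5: c_5 = r_5 − e = 1 − 2 ≡ 10 (mod 11). Hence c = [1, 6, 5, 4, 10].
  Check: interpolating c through the α_i gives m(x) = 9 + 6·x (degree < 2) with m(α_i) = c_i for every i, so c is indeed a codeword.


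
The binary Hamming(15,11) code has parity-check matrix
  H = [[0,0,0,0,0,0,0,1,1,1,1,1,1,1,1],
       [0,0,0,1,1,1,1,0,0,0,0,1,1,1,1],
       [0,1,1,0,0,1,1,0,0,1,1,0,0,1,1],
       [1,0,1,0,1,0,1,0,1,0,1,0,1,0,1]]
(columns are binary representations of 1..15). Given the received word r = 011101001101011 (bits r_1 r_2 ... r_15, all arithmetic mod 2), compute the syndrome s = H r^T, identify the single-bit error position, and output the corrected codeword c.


s = (1, 1, 0, 1)^T, error position = 13, corrected codeword c = 011101001101111

Compute s = H r^T mod 2 one row at a time:
  s_1 = 0 + 1 + 1 + 0 + 1 + 0 + 1 + 1 = 5 ≡ 1 (mod 2).
  s_2 = 1 + 0 + 1 + 0 + 1 + 0 + 1 + 1 = 5 ≡ 1 (mod 2).
  s_3 = 1 + 1 + 1 + 0 + 1 + 0 + 1 + 1 = 6 ≡ 0 (mod 2).
  s_4 = 0 + 1 + 0 + 0 + 1 + 0 + 0 + 1 = 3 ≡ 1 (mod 2).
s = (1, 1, 0, 1)^T — this equals column 13 of H (binary 1101), so error is at position 13.
Correct: flip bit 13 of r = 011101001101011 to get c = 011101001101111.


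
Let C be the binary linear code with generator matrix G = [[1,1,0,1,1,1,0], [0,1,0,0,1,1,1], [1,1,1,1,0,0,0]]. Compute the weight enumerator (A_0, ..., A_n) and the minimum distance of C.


Weight distribution: A_0 = 1, A_3 = 3, A_4 = 2, A_5 = 1, A_6 = 1. Minimum distance d = 3.

Enumerate all 2^3 = 8 messages m ∈ F_2^3.
For each, compute codeword c = mG in F_2^7, then tally its weight.
  m = 000 → c = 0000000, weight = 0.
  m = 100 → c = 1101110, weight = 5.
  m = 010 → c = 0100111, weight = 4.
  m = 110 → c = 1001001, weight = 3.
  m = 001 → c = 1111000, weight = 4.
  m = 101 → c = 0010110, weight = 3.
  m = 011 → c = 1011111, weight = 6.
  m = 111 → c = 0110001, weight = 3.
Tally weights:
  weight 0: 1 codewords.
  weight 3: 3 codewords.
  weight 4: 2 codewords.
  weight 5: 1 codewords.
  weight 6: 1 codewords.
Minimum distance d = smallest w > 0 with A_w > 0 = 3.
Sanity: Σ A_w = 8 = 2^3 = 8 ✓.


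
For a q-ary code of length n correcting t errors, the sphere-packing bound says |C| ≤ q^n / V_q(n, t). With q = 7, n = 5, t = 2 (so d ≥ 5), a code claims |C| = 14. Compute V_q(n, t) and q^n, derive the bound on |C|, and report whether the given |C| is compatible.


V_q(n, t) = 391, q^n = 16807, Hamming bound = 42, |C| = 14 ≤ bound (satisfied).

Step 1: Compute V_q(n, t) = Σ_{j=0}^2 C(n, j) (q−1)^j.
  j = 0: C(5,0)·(6)^0 = 1·1 = 1.
  j = 1: C(5,1)·(6)^1 = 5·6 = 30.
  j = 2: C(5,2)·(6)^2 = 10·36 = 360.
  V_q(n, t) = 1 + 30 + 360 = 391.
Step 2: q^n = 7^5 = 16807.
Step 3: Hamming bound ⌊q^n / V_q(n,t)⌋ = ⌊16807/391⌋ = 42.
Step 4: Compare |C| = 14 to 42: satisfied.
The claimed |C| lies below the Hamming bound.


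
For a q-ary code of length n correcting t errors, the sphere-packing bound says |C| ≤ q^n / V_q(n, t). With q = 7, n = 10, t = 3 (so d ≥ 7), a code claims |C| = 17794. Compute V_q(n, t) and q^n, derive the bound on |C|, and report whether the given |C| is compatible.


V_q(n, t) = 27601, q^n = 282475249, Hamming bound = 10234, |C| = 17794 > bound (violated).

Step 1: Compute V_q(n, t) = Σ_{j=0}^3 C(n, j) (q−1)^j.
  j = 0: C(10,0)·(6)^0 = 1·1 = 1.
  j = 1: C(10,1)·(6)^1 = 10·6 = 60.
  j = 2: C(10,2)·(6)^2 = 45·36 = 1620.
  j = 3: C(10,3)·(6)^3 = 120·216 = 25920.
  V_q(n, t) = 1 + 60 + 1620 + 25920 = 27601.
Step 2: q^n = 7^10 = 282475249.
Step 3: Hamming bound ⌊q^n / V_q(n,t)⌋ = ⌊282475249/27601⌋ = 10234.
Step 4: Compare |C| = 17794 to 10234: violated.
The claimed |C| lies above the Hamming bound, so no 7-ary code of length 10 with d ≥ 7 can have 17794 codewords.


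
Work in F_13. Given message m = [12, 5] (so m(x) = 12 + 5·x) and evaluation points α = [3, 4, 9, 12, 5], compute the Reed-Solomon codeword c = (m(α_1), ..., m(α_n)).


c = [1, 6, 5, 7, 11]

Message polynomial: m(x) = 12 + 5·x (mod 13).
For each evaluation point α_i, compute m(α_i) mod 13:
  α_1 = 3: Horner steps 5 → 1, so m(3) = 1.
  α_2 = 4: Horner steps 5 → 6, so m(4) = 6.
  α_3 = 9: Horner steps 5 → 5, so m(9) = 5.
  α_4 = 12: Horner steps 5 → 7, so m(12) = 7.
  α_5 = 5: Horner steps 5 → 11, so m(5) = 11.
Codeword c = [1, 6, 5, 7, 11] ∈ F_13^5.


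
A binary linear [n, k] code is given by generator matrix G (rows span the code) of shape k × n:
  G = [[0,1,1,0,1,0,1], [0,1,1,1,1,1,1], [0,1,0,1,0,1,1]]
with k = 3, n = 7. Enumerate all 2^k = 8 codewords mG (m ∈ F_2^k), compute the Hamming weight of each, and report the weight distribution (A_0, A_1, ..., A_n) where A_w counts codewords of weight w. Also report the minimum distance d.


Weight distribution: A_0 = 1, A_2 = 3, A_4 = 3, A_6 = 1. Minimum distance d = 2.

Enumerate all 2^3 = 8 messages m ∈ F_2^3.
For each, compute codeword c = mG in F_2^7, then tally its weight.
  m = 000 → c = 0000000, weight = 0.
  m = 100 → c = 0110101, weight = 4.
  m = 010 → c = 0111111, weight = 6.
  m = 110 → c = 0001010, weight = 2.
  m = 001 → c = 0101011, weight = 4.
  m = 101 → c = 0011110, weight = 4.
  m = 011 → c = 0010100, weight = 2.
  m = 111 → c = 0100001, weight = 2.
Tally weights:
  weight 0: 1 codewords.
  weight 2: 3 codewords.
  weight 4: 3 codewords.
  weight 6: 1 codewords.
Minimum distance d = smallest w > 0 with A_w > 0 = 2.
Sanity: Σ A_w = 8 = 2^3 = 8 ✓.


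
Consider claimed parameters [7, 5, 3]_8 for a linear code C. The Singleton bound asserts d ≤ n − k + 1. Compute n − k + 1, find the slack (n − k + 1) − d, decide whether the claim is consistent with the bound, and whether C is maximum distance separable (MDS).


Singleton RHS = n − k + 1 = 3, slack = 0, bound satisfied, MDS.

Singleton bound: d ≤ n − k + 1.
Here n = 7, k = 5, so n − k + 1 = 3.
Given d = 3, check d ≤ 3: YES.
Slack = (n − k + 1) − d = 0.
The code is MDS (slack = 0).
Description: the claimed parameters are [7, 5, 3]_8; such a code would be MDS (meets Singleton bound).


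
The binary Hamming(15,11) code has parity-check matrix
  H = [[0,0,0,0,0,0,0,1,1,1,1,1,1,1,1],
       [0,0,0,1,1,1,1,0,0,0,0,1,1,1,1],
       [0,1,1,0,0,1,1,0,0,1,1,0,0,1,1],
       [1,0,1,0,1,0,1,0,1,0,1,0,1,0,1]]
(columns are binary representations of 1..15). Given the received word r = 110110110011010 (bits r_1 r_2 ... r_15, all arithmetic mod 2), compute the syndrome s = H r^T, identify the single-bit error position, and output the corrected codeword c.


s = (0, 1, 0, 0)^T, error position = 4, corrected codeword c = 110010110011010

Compute s = H r^T mod 2 one row at a time:
  s_1 = 1 + 0 + 0 + 1 + 1 + 0 + 1 + 0 = 4 ≡ 0 (mod 2).
  s_2 = 1 + 1 + 0 + 1 + 1 + 0 + 1 + 0 = 5 ≡ 1 (mod 2).
  s_3 = 1 + 0 + 0 + 1 + 0 + 1 + 1 + 0 = 4 ≡ 0 (mod 2).
  s_4 = 1 + 0 + 1 + 1 + 0 + 1 + 0 + 0 = 4 ≡ 0 (mod 2).
s = (0, 1, 0, 0)^T — this equals column 4 of H (binary 0100), so error is at position 4.
Correct: flip bit 4 of r = 110110110011010 to get c = 110010110011010.


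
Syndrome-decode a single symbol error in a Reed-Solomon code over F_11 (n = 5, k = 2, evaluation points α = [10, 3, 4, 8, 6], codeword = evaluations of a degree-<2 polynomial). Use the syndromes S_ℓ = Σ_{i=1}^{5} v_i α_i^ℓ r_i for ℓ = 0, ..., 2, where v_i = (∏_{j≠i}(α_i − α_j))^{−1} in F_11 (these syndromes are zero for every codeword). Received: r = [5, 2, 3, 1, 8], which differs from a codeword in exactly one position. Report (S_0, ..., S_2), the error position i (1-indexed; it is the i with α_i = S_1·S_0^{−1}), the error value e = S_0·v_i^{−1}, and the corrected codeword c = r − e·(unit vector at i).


S = (3, 1, 4), error at position 3, error magnitude e = 10, c = [5, 2, 4, 1, 8].

Step 1: column multipliers v_i = (∏_{j≠i}(α_i − α_j))^{−1} mod 11.
  i = 1 (α = 10): (10−3)(10−4)(10−8)(10−6) = 7·6·2·4 = 336 ≡ 6, so v_1 = 6^{−1} = 2 (mod 11).
  i = 2 (α = 3): (3−10)(3−4)(3−8)(3−6) = (−7)·(−1)·(−5)·(−3) = 105 ≡ 6, so v_2 = 6^{−1} = 2 (mod 11).
  i = 3 (α = 4): (4−10)(4−3)(4−8)(4−6) = (−6)·1·(−4)·(−2) = −48 ≡ 7, so v_3 = 7^{−1} = 8 (mod 11).
  i = 4 (α = 8): (8−10)(8−3)(8−4)(8−6) = (−2)·5·4·2 = −80 ≡ 8, so v_4 = 8^{−1} = 7 (mod 11).
  i = 5 (α = 6): (6−10)(6−3)(6−4)(6−8) = (−4)·3·2·(−2) = 48 ≡ 4, so v_5 = 4^{−1} = 3 (mod 11).
  v = [2, 2, 8, 7, 3].
Step 2: syndromes of r = [5, 2, 3, 1, 8] (all sums mod 11).
  S_0 = Σ v_i r_i = 2·5 + 2·2 + 8·3 + 7·1 + 3·8 = 69 ≡ 3.
  S_1 = Σ v_i α_i r_i = 2·10·5 + 2·3·2 + 8·4·3 + 7·8·1 + 3·6·8 = 408 ≡ 1.
  α_i^2 mod 11 = [1, 9, 5, 9, 3].
  S_2 = Σ v_i α_i^2 r_i = 2·1·5 + 2·9·2 + 8·5·3 + 7·9·1 + 3·3·8 = 301 ≡ 4.
  S = (3, 1, 4) ≠ 0, so r is not a codeword (an error is present).
Step 3: locate the error. For a single error e at position i, S_ℓ = v_i·e·α_i^ℓ, so α_err = S_1/S_0.
  S_0^{−1} = 3^{−1} = 4 (mod 11), so α_err = 1·4 = 4 ≡ 4 = α_3. Error position i = 3.
  Consistency check: S_2/S_1 = 4·1 = 4 ≡ 4 = α_err ✓ (single-error assumption holds).
Step 4: error magnitude e = S_0/v_3 = S_0·∏_{j≠3}(α_3 − α_j) = 3·7 = 21 ≡ 10 (mod 11).
Step 5: correct position 3: c_3 = r_3 − e = 3 − 10 ≡ 4 (mod 11). Hence c = [5, 2, 4, 1, 8].
  Check: interpolating c through the α_i gives m(x) = 7 + 2·x (degree < 2) with m(α_i) = c_i for every i, so c is indeed a codeword.


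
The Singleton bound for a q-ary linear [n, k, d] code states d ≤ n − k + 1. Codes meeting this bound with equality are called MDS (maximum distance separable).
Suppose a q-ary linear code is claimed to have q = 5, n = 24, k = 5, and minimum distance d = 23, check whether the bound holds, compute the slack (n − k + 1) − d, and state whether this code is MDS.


Singleton RHS = n − k + 1 = 20, slack = -3, bound violated (no such code; not MDS).

Singleton bound: d ≤ n − k + 1.
Here n = 24, k = 5, so n − k + 1 = 20.
Given d = 23, check d ≤ 20: NO.
Slack = (n − k + 1) − d = -3.
The slack is negative: d = 23 exceeds n − k + 1 = 20 by 3, so the Singleton bound is violated and no linear [24, 5, 23]_5 code can exist. In particular it is not MDS (MDS requires d = n − k + 1 exactly).
Description: the claimed parameters are [24, 5, 23]_5; such a code would be impossible (violates the Singleton bound).


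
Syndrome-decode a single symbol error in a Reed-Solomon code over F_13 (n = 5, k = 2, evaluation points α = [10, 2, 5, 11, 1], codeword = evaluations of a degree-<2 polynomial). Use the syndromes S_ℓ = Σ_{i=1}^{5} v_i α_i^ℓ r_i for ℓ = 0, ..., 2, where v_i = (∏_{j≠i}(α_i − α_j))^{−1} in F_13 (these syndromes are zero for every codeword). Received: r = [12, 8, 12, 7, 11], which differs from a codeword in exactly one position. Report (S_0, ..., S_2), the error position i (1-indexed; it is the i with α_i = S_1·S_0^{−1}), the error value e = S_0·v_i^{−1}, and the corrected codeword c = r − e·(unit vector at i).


S = (7, 5, 11), error at position 1, error magnitude e = 2, c = [10, 8, 12, 7, 11].

Step 1: column multipliers v_i = (∏_{j≠i}(α_i − α_j))^{−1} mod 13.
  i = 1 (α = 10): (10−2)(10−5)(10−11)(10−1) = 8·5·(−1)·9 = −360 ≡ 4, so v_1 = 4^{−1} = 10 (mod 13).
  i = 2 (α = 2): (2−10)(2−5)(2−11)(2−1) = (−8)·(−3)·(−9)·1 = −216 ≡ 5, so v_2 = 5^{−1} = 8 (mod 13).
  i = 3 (α = 5): (5−10)(5−2)(5−11)(5−1) = (−5)·3·(−6)·4 = 360 ≡ 9, so v_3 = 9^{−1} = 3 (mod 13).
  i = 4 (α = 11): (11−10)(11−2)(11−5)(11−1) = 1·9·6·10 = 540 ≡ 7, so v_4 = 7^{−1} = 2 (mod 13).
  i = 5 (α = 1): (1−10)(1−2)(1−5)(1−11) = (−9)·(−1)·(−4)·(−10) = 360 ≡ 9, so v_5 = 9^{−1} = 3 (mod 13).
  v = [10, 8, 3, 2, 3].
Step 2: syndromes of r = [12, 8, 12, 7, 11] (all sums mod 13).
  S_0 = Σ v_i r_i = 10·12 + 8·8 + 3·12 + 2·7 + 3·11 = 267 ≡ 7.
  S_1 = Σ v_i α_i r_i = 10·10·12 + 8·2·8 + 3·5·12 + 2·11·7 + 3·1·11 = 1695 ≡ 5.
  α_i^2 mod 13 = [9, 4, 12, 4, 1].
  S_2 = Σ v_i α_i^2 r_i = 10·9·12 + 8·4·8 + 3·12·12 + 2·4·7 + 3·1·11 = 1857 ≡ 11.
  S = (7, 5, 11) ≠ 0, so r is not a codeword (an error is present).
Step 3: locate the error. For a single error e at position i, S_ℓ = v_i·e·α_i^ℓ, so α_err = S_1/S_0.
  S_0^{−1} = 7^{−1} = 2 (mod 13), so α_err = 5·2 = 10 ≡ 10 = α_1. Error position i = 1.
  Consistency check: S_2/S_1 = 11·8 = 88 ≡ 10 = α_err ✓ (single-error assumption holds).
Step 4: error magnitude e = S_0/v_1 = S_0·∏_{j≠1}(α_1 − α_j) = 7·4 = 28 ≡ 2 (mod 13).
Step 5: correct position 1: c_1 = r_1 − e = 12 − 2 ≡ 10 (mod 13). Hence c = [10, 8, 12, 7, 11].
  Check: interpolating c through the α_i gives m(x) = 1 + 10·x (degree < 2) with m(α_i) = c_i for every i, so c is indeed a codeword.


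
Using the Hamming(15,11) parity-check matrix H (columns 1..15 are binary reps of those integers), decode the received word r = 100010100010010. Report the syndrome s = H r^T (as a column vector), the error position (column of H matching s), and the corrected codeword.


s = (0, 1, 1, 0)^T, error position = 6, corrected codeword c = 100011100010010

Compute s = H r^T mod 2 one row at a time:
  s_1 = 0 + 0 + 0 + 1 + 0 + 0 + 1 + 0 = 2 ≡ 0 (mod 2).
  s_2 = 0 + 1 + 0 + 1 + 0 + 0 + 1 + 0 = 3 ≡ 1 (mod 2).
  s_3 = 0 + 0 + 0 + 1 + 0 + 1 + 1 + 0 = 3 ≡ 1 (mod 2).
  s_4 = 1 + 0 + 1 + 1 + 0 + 1 + 0 + 0 = 4 ≡ 0 (mod 2).
s = (0, 1, 1, 0)^T — this equals column 6 of H (binary 0110), so error is at position 6.
Correct: flip bit 6 of r = 100010100010010 to get c = 100011100010010.


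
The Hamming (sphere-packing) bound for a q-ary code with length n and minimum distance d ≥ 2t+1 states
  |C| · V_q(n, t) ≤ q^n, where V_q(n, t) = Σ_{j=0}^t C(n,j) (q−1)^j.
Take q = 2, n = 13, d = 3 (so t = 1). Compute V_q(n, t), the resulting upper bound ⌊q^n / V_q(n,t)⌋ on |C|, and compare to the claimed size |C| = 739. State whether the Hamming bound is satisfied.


V_q(n, t) = 14, q^n = 8192, Hamming bound = 585, |C| = 739 > bound (violated).

Step 1: Compute V_q(n, t) = Σ_{j=0}^1 C(n, j) (q−1)^j.
  j = 0: C(13,0)·(1)^0 = 1·1 = 1.
  j = 1: C(13,1)·(1)^1 = 13·1 = 13.
  V_q(n, t) = 1 + 13 = 14.
Step 2: q^n = 2^13 = 8192.
Step 3: Hamming bound ⌊q^n / V_q(n,t)⌋ = ⌊8192/14⌋ = 585.
Step 4: Compare |C| = 739 to 585: violated.
The claimed |C| lies above the Hamming bound, so no 2-ary code of length 13 with d ≥ 3 can have 739 codewords.


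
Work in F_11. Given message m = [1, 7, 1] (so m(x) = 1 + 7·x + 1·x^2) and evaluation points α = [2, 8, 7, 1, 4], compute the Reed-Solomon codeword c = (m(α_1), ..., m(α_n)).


c = [8, 0, 0, 9, 1]

Message polynomial: m(x) = 1 + 7·x + 1·x^2 (mod 11).
For each evaluation point α_i, compute m(α_i) mod 11:
  α_1 = 2: Horner steps 1 → 9 → 8, so m(2) = 8.
  α_2 = 8: Horner steps 1 → 4 → 0, so m(8) = 0.
  α_3 = 7: Horner steps 1 → 3 → 0, so m(7) = 0.
  α_4 = 1: Horner steps 1 → 8 → 9, so m(1) = 9.
  α_5 = 4: Horner steps 1 → 0 → 1, so m(4) = 1.
Codeword c = [8, 0, 0, 9, 1] ∈ F_11^5.


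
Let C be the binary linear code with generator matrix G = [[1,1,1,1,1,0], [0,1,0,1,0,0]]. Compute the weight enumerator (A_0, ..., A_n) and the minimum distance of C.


Weight distribution: A_0 = 1, A_2 = 1, A_3 = 1, A_5 = 1. Minimum distance d = 2.

Enumerate all 2^2 = 4 messages m ∈ F_2^2.
For each, compute codeword c = mG in F_2^6, then tally its weight.
  m = 00 → c = 000000, weight = 0.
  m = 10 → c = 111110, weight = 5.
  m = 01 → c = 010100, weight = 2.
  m = 11 → c = 101010, weight = 3.
Tally weights:
  weight 0: 1 codewords.
  weight 2: 1 codewords.
  weight 3: 1 codewords.
  weight 5: 1 codewords.
Minimum distance d = smallest w > 0 with A_w > 0 = 2.
Sanity: Σ A_w = 4 = 2^2 = 4 ✓.


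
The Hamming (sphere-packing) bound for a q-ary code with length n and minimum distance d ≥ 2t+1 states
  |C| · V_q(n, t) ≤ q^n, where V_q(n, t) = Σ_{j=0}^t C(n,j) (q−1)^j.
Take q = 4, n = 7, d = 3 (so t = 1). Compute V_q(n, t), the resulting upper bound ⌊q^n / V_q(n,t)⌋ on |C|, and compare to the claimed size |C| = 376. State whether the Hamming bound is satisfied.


V_q(n, t) = 22, q^n = 16384, Hamming bound = 744, |C| = 376 ≤ bound (satisfied).

Step 1: Compute V_q(n, t) = Σ_{j=0}^1 C(n, j) (q−1)^j.
  j = 0: C(7,0)·(3)^0 = 1·1 = 1.
  j = 1: C(7,1)·(3)^1 = 7·3 = 21.
  V_q(n, t) = 1 + 21 = 22.
Step 2: q^n = 4^7 = 16384.
Step 3: Hamming bound ⌊q^n / V_q(n,t)⌋ = ⌊16384/22⌋ = 744.
Step 4: Compare |C| = 376 to 744: satisfied.
The claimed |C| lies below the Hamming bound.


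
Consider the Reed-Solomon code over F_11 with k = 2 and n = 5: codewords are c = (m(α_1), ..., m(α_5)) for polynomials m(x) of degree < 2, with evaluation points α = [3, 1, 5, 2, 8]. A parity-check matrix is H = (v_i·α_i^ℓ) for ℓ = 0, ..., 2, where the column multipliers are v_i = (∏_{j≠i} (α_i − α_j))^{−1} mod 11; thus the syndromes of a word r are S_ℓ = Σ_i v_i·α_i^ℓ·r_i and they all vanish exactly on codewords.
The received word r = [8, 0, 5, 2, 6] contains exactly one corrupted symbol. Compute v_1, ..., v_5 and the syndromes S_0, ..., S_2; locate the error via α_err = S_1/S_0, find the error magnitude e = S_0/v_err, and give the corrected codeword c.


S = (5, 10, 9), error at position 4, error magnitude e = 9, c = [8, 0, 5, 4, 6].

Step 1: column multipliers v_i = (∏_{j≠i}(α_i − α_j))^{−1} mod 11.
  i = 1 (α = 3): (3−1)(3−5)(3−2)(3−8) = 2·(−2)·1·(−5) = 20 ≡ 9, so v_1 = 9^{−1} = 5 (mod 11).
  i = 2 (α = 1): (1−3)(1−5)(1−2)(1−8) = (−2)·(−4)·(−1)·(−7) = 56 ≡ 1, so v_2 = 1^{−1} = 1 (mod 11).
  i = 3 (α = 5): (5−3)(5−1)(5−2)(5−8) = 2·4·3·(−3) = −72 ≡ 5, so v_3 = 5^{−1} = 9 (mod 11).
  i = 4 (α = 2): (2−3)(2−1)(2−5)(2−8) = (−1)·1·(−3)·(−6) = −18 ≡ 4, so v_4 = 4^{−1} = 3 (mod 11).
  i = 5 (α = 8): (8−3)(8−1)(8−5)(8−2) = 5·7·3·6 = 630 ≡ 3, so v_5 = 3^{−1} = 4 (mod 11).
  v = [5, 1, 9, 3, 4].
Step 2: syndromes of r = [8, 0, 5, 2, 6] (all sums mod 11).
  S_0 = Σ v_i r_i = 5·8 + 1·0 + 9·5 + 3·2 + 4·6 = 115 ≡ 5.
  S_1 = Σ v_i α_i r_i = 5·3·8 + 1·1·0 + 9·5·5 + 3·2·2 + 4·8·6 = 549 ≡ 10.
  α_i^2 mod 11 = [9, 1, 3, 4, 9].
  S_2 = Σ v_i α_i^2 r_i = 5·9·8 + 1·1·0 + 9·3·5 + 3·4·2 + 4·9·6 = 735 ≡ 9.
  S = (5, 10, 9) ≠ 0, so r is not a codeword (an error is present).
Step 3: locate the error. For a single error e at position i, S_ℓ = v_i·e·α_i^ℓ, so α_err = S_1/S_0.
  S_0^{−1} = 5^{−1} = 9 (mod 11), so α_err = 10·9 = 90 ≡ 2 = α_4. Error position i = 4.
  Consistency check: S_2/S_1 = 9·10 = 90 ≡ 2 = α_err ✓ (single-error assumption holds).
Step 4: error magnitude e = S_0/v_4 = S_0·∏_{j≠4}(α_4 − α_j) = 5·4 = 20 ≡ 9 (mod 11).
Step 5: correct position 4: c_4 = r_4 − e = 2 − 9 ≡ 4 (mod 11). Hence c = [8, 0, 5, 4, 6].
  Check: interpolating c through the α_i gives m(x) = 7 + 4·x (degree < 2) with m(α_i) = c_i for every i, so c is indeed a codeword.


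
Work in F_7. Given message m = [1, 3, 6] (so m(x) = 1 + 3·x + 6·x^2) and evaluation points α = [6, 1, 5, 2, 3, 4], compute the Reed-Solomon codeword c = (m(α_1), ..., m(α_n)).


c = [4, 3, 5, 3, 1, 4]

Message polynomial: m(x) = 1 + 3·x + 6·x^2 (mod 7).
For each evaluation point α_i, compute m(α_i) mod 7:
  α_1 = 6: Horner steps 6 → 4 → 4, so m(6) = 4.
  α_2 = 1: Horner steps 6 → 2 → 3, so m(1) = 3.
  α_3 = 5: Horner steps 6 → 5 → 5, so m(5) = 5.
  α_4 = 2: Horner steps 6 → 1 → 3, so m(2) = 3.
  α_5 = 3: Horner steps 6 → 0 → 1, so m(3) = 1.
  α_6 = 4: Horner steps 6 → 6 → 4, so m(4) = 4.
Codeword c = [4, 3, 5, 3, 1, 4] ∈ F_7^6.


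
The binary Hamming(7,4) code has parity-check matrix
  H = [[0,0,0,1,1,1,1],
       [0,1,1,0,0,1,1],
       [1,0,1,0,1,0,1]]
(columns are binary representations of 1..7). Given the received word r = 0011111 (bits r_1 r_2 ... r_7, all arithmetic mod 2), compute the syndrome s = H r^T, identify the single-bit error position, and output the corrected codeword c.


s = (0, 1, 1)^T, error position = 3, corrected codeword c = 0001111

Compute s = H r^T mod 2 one row at a time:
  s_1 = 1 + 1 + 1 + 1 = 4 ≡ 0 (mod 2).
  s_2 = 0 + 1 + 1 + 1 = 3 ≡ 1 (mod 2).
  s_3 = 0 + 1 + 1 + 1 = 3 ≡ 1 (mod 2).
s = (0, 1, 1)^T — this equals column 3 of H (binary 011), so error is at position 3.
Correct: flip bit 3 of r = 0011111 to get c = 0001111.


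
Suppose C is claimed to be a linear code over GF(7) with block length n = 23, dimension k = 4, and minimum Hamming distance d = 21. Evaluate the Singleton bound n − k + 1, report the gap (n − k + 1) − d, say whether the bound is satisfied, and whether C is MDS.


Singleton RHS = n − k + 1 = 20, slack = -1, bound violated (no such code; not MDS).

Singleton bound: d ≤ n − k + 1.
Here n = 23, k = 4, so n − k + 1 = 20.
Given d = 21, check d ≤ 20: NO.
Slack = (n − k + 1) − d = -1.
The slack is negative: d = 21 exceeds n − k + 1 = 20 by 1, so the Singleton bound is violated and no linear [23, 4, 21]_7 code can exist. In particular it is not MDS (MDS requires d = n − k + 1 exactly).
Description: the claimed parameters are [23, 4, 21]_7; such a code would be impossible (violates the Singleton bound).


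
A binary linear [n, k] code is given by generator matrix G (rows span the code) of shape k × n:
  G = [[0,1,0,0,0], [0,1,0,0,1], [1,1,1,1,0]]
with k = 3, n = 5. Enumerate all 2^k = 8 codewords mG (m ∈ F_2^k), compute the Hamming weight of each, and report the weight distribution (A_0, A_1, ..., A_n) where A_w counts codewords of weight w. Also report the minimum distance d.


Weight distribution: A_0 = 1, A_1 = 2, A_2 = 1, A_3 = 1, A_4 = 2, A_5 = 1. Minimum distance d = 1.

Enumerate all 2^3 = 8 messages m ∈ F_2^3.
For each, compute codeword c = mG in F_2^5, then tally its weight.
  m = 000 → c = 00000, weight = 0.
  m = 100 → c = 01000, weight = 1.
  m = 010 → c = 01001, weight = 2.
  m = 110 → c = 00001, weight = 1.
  m = 001 → c = 11110, weight = 4.
  m = 101 → c = 10110, weight = 3.
  m = 011 → c = 10111, weight = 4.
  m = 111 → c = 11111, weight = 5.
Tally weights:
  weight 0: 1 codewords.
  weight 1: 2 codewords.
  weight 2: 1 codewords.
  weight 3: 1 codewords.
  weight 4: 2 codewords.
  weight 5: 1 codewords.
Minimum distance d = smallest w > 0 with A_w > 0 = 1.
Sanity: Σ A_w = 8 = 2^3 = 8 ✓.


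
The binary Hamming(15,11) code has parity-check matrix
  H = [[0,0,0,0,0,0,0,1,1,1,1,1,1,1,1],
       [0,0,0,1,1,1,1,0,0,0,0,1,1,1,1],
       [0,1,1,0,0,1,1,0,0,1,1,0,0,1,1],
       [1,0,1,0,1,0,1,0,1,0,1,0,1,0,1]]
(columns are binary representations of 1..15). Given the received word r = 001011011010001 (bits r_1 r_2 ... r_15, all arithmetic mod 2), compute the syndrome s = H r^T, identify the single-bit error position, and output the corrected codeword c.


s = (0, 1, 0, 1)^T, error position = 5, corrected codeword c = 001001011010001

Compute s = H r^T mod 2 one row at a time:
  s_1 = 1 + 1 + 0 + 1 + 0 + 0 + 0 + 1 = 4 ≡ 0 (mod 2).
  s_2 = 0 + 1 + 1 + 0 + 0 + 0 + 0 + 1 = 3 ≡ 1 (mod 2).
  s_3 = 0 + 1 + 1 + 0 + 0 + 1 + 0 + 1 = 4 ≡ 0 (mod 2).
  s_4 = 0 + 1 + 1 + 0 + 1 + 1 + 0 + 1 = 5 ≡ 1 (mod 2).
s = (0, 1, 0, 1)^T — this equals column 5 of H (binary 0101), so error is at position 5.
Correct: flip bit 5 of r = 001011011010001 to get c = 001001011010001.


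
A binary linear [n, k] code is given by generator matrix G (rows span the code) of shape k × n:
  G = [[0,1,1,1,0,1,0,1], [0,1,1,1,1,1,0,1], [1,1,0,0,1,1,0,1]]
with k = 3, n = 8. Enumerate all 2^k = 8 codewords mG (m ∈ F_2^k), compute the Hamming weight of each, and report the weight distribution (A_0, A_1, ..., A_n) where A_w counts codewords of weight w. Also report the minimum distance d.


Weight distribution: A_0 = 1, A_1 = 1, A_3 = 1, A_4 = 2, A_5 = 2, A_6 = 1. Minimum distance d = 1.

Enumerate all 2^3 = 8 messages m ∈ F_2^3.
For each, compute codeword c = mG in F_2^8, then tally its weight.
  m = 000 → c = 00000000, weight = 0.
  m = 100 → c = 01110101, weight = 5.
  m = 010 → c = 01111101, weight = 6.
  m = 110 → c = 00001000, weight = 1.
  m = 001 → c = 11001101, weight = 5.
  m = 101 → c = 10111000, weight = 4.
  m = 011 → c = 10110000, weight = 3.
  m = 111 → c = 11000101, weight = 4.
Tally weights:
  weight 0: 1 codewords.
  weight 1: 1 codewords.
  weight 3: 1 codewords.
  weight 4: 2 codewords.
  weight 5: 2 codewords.
  weight 6: 1 codewords.
Minimum distance d = smallest w > 0 with A_w > 0 = 1.
Sanity: Σ A_w = 8 = 2^3 = 8 ✓.


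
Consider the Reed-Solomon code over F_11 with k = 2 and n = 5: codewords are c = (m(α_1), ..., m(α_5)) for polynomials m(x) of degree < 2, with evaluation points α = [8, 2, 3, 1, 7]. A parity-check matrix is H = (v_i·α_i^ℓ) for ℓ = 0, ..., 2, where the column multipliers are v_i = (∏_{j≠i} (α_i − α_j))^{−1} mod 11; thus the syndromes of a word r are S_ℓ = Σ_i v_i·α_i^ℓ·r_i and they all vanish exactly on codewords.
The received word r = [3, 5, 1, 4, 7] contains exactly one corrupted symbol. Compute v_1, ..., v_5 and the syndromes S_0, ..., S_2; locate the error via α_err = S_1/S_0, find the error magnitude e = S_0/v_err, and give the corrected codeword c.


S = (4, 4, 4), error at position 4, error magnitude e = 6, c = [3, 5, 1, 9, 7].

Step 1: column multipliers v_i = (∏_{j≠i}(α_i − α_j))^{−1} mod 11.
  i = 1 (α = 8): (8−2)(8−3)(8−1)(8−7) = 6·5·7·1 = 210 ≡ 1, so v_1 = 1^{−1} = 1 (mod 11).
  i = 2 (α = 2): (2−8)(2−3)(2−1)(2−7) = (−6)·(−1)·1·(−5) = −30 ≡ 3, so v_2 = 3^{−1} = 4 (mod 11).
  i = 3 (α = 3): (3−8)(3−2)(3−1)(3−7) = (−5)·1·2·(−4) = 40 ≡ 7, so v_3 = 7^{−1} = 8 (mod 11).
  i = 4 (α = 1): (1−8)(1−2)(1−3)(1−7) = (−7)·(−1)·(−2)·(−6) = 84 ≡ 7, so v_4 = 7^{−1} = 8 (mod 11).
  i = 5 (α = 7): (7−8)(7−2)(7−3)(7−1) = (−1)·5·4·6 = −120 ≡ 1, so v_5 = 1^{−1} = 1 (mod 11).
  v = [1, 4, 8, 8, 1].
Step 2: syndromes of r = [3, 5, 1, 4, 7] (all sums mod 11).
  S_0 = Σ v_i r_i = 1·3 + 4·5 + 8·1 + 8·4 + 1·7 = 70 ≡ 4.
  S_1 = Σ v_i α_i r_i = 1·8·3 + 4·2·5 + 8·3·1 + 8·1·4 + 1·7·7 = 169 ≡ 4.
  α_i^2 mod 11 = [9, 4, 9, 1, 5].
  S_2 = Σ v_i α_i^2 r_i = 1·9·3 + 4·4·5 + 8·9·1 + 8·1·4 + 1·5·7 = 246 ≡ 4.
  S = (4, 4, 4) ≠ 0, so r is not a codeword (an error is present).
Step 3: locate the error. For a single error e at position i, S_ℓ = v_i·e·α_i^ℓ, so α_err = S_1/S_0.
  S_0^{−1} = 4^{−1} = 3 (mod 11), so α_err = 4·3 = 12 ≡ 1 = α_4. Error position i = 4.
  Consistency check: S_2/S_1 = 4·3 = 12 ≡ 1 = α_err ✓ (single-error assumption holds).
Step 4: error magnitude e = S_0/v_4 = S_0·∏_{j≠4}(α_4 − α_j) = 4·7 = 28 ≡ 6 (mod 11).
Step 5: correct position 4: c_4 = r_4 − e = 4 − 6 ≡ 9 (mod 11). Hence c = [3, 5, 1, 9, 7].
  Check: interpolating c through the α_i gives m(x) = 2 + 7·x (degree < 2) with m(α_i) = c_i for every i, so c is indeed a codeword.


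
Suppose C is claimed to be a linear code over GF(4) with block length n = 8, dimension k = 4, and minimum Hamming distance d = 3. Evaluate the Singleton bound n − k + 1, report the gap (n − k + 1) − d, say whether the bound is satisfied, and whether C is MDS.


Singleton RHS = n − k + 1 = 5, slack = 2, bound satisfied, not MDS.

Singleton bound: d ≤ n − k + 1.
Here n = 8, k = 4, so n − k + 1 = 5.
Given d = 3, check d ≤ 5: YES.
Slack = (n − k + 1) − d = 2.
The code is NOT MDS (slack = 2 > 0).
Description: the claimed parameters are [8, 4, 3]_4; such a code would be non-MDS.


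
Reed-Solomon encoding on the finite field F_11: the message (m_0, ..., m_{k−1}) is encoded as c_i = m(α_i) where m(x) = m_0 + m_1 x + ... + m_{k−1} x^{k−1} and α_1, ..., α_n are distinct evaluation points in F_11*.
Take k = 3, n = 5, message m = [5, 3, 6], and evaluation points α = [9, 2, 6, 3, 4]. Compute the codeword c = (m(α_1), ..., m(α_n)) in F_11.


c = [1, 2, 8, 2, 3]

Message polynomial: m(x) = 5 + 3·x + 6·x^2 (mod 11).
For each evaluation point α_i, compute m(α_i) mod 11:
  α_1 = 9: Horner steps 6 → 2 → 1, so m(9) = 1.
  α_2 = 2: Horner steps 6 → 4 → 2, so m(2) = 2.
  α_3 = 6: Horner steps 6 → 6 → 8, so m(6) = 8.
  α_4 = 3: Horner steps 6 → 10 → 2, so m(3) = 2.
  α_5 = 4: Horner steps 6 → 5 → 3, so m(4) = 3.
Codeword c = [1, 2, 8, 2, 3] ∈ F_11^5.


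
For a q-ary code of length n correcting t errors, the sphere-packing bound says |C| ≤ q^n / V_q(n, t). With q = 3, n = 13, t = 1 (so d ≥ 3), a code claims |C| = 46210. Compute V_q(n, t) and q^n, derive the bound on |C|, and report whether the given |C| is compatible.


V_q(n, t) = 27, q^n = 1594323, Hamming bound = 59049, |C| = 46210 ≤ bound (satisfied).

Step 1: Compute V_q(n, t) = Σ_{j=0}^1 C(n, j) (q−1)^j.
  j = 0: C(13,0)·(2)^0 = 1·1 = 1.
  j = 1: C(13,1)·(2)^1 = 13·2 = 26.
  V_q(n, t) = 1 + 26 = 27.
Step 2: q^n = 3^13 = 1594323.
Step 3: Hamming bound ⌊q^n / V_q(n,t)⌋ = ⌊1594323/27⌋ = 59049.
Step 4: Compare |C| = 46210 to 59049: satisfied.
The claimed |C| lies below the Hamming bound.


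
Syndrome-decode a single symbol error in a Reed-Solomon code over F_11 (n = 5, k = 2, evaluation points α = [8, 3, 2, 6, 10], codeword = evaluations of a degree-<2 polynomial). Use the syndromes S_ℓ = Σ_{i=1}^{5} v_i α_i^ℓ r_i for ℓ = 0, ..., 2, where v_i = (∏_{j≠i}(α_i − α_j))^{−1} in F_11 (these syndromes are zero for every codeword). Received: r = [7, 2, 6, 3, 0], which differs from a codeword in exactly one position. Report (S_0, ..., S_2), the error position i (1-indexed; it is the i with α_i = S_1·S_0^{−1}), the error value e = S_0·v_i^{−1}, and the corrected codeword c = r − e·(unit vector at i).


S = (1, 3, 9), error at position 2, error magnitude e = 5, c = [7, 8, 6, 3, 0].

Step 1: column multipliers v_i = (∏_{j≠i}(α_i − α_j))^{−1} mod 11.
  i = 1 (α = 8): (8−3)(8−2)(8−6)(8−10) = 5·6·2·(−2) = −120 ≡ 1, so v_1 = 1^{−1} = 1 (mod 11).
  i = 2 (α = 3): (3−8)(3−2)(3−6)(3−10) = (−5)·1·(−3)·(−7) = −105 ≡ 5, so v_2 = 5^{−1} = 9 (mod 11).
  i = 3 (α = 2): (2−8)(2−3)(2−6)(2−10) = (−6)·(−1)·(−4)·(−8) = 192 ≡ 5, so v_3 = 5^{−1} = 9 (mod 11).
  i = 4 (α = 6): (6−8)(6−3)(6−2)(6−10) = (−2)·3·4·(−4) = 96 ≡ 8, so v_4 = 8^{−1} = 7 (mod 11).
  i = 5 (α = 10): (10−8)(10−3)(10−2)(10−6) = 2·7·8·4 = 448 ≡ 8, so v_5 = 8^{−1} = 7 (mod 11).
  v = [1, 9, 9, 7, 7].
Step 2: syndromes of r = [7, 2, 6, 3, 0] (all sums mod 11).
  S_0 = Σ v_i r_i = 1·7 + 9·2 + 9·6 + 7·3 + 7·0 = 100 ≡ 1.
  S_1 = Σ v_i α_i r_i = 1·8·7 + 9·3·2 + 9·2·6 + 7·6·3 + 7·10·0 = 344 ≡ 3.
  α_i^2 mod 11 = [9, 9, 4, 3, 1].
  S_2 = Σ v_i α_i^2 r_i = 1·9·7 + 9·9·2 + 9·4·6 + 7·3·3 + 7·1·0 = 504 ≡ 9.
  S = (1, 3, 9) ≠ 0, so r is not a codeword (an error is present).
Step 3: locate the error. For a single error e at position i, S_ℓ = v_i·e·α_i^ℓ, so α_err = S_1/S_0.
  S_0^{−1} = 1^{−1} = 1 (mod 11), so α_err = 3·1 = 3 ≡ 3 = α_2. Error position i = 2.
  Consistency check: S_2/S_1 = 9·4 = 36 ≡ 3 = α_err ✓ (single-error assumption holds).
Step 4: error magnitude e = S_0/v_2 = S_0·∏_{j≠2}(α_2 − α_j) = 1·5 = 5 ≡ 5 (mod 11).
Step 5: correct position 2: c_2 = r_2 − e = 2 − 5 ≡ 8 (mod 11). Hence c = [7, 8, 6, 3, 0].
  Check: interpolating c through the α_i gives m(x) = 2 + 2·x (degree < 2) with m(α_i) = c_i for every i, so c is indeed a codeword.


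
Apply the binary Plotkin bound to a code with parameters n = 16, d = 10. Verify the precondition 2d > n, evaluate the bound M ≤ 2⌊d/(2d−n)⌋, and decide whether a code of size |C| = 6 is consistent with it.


Plotkin bound M ≤ 4; given |C| = 6 > bound (violated).

Check applicability: 2d = 20, n = 16.
2d − n = 4 > 0, so Plotkin applies.
Compute d/(2d−n) = 10/4 ≈ 2.5000.
⌊d/(2d−n)⌋ = 2.
Plotkin bound: M ≤ 2·2 = 4.
Given |C| = 6, check: VIOLATED.
This |C| is above the Plotkin bound, so no binary code with n = 16, d = 10 and 6 codewords exists.


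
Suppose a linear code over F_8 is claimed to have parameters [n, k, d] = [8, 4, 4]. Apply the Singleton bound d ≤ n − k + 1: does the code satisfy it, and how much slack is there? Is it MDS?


Singleton RHS = n − k + 1 = 5, slack = 1, bound satisfied, not MDS.

Singleton bound: d ≤ n − k + 1.
Here n = 8, k = 4, so n − k + 1 = 5.
Given d = 4, check d ≤ 5: YES.
Slack = (n − k + 1) − d = 1.
The code is NOT MDS (slack = 1 > 0).
Description: the claimed parameters are [8, 4, 4]_8; such a code would be non-MDS.


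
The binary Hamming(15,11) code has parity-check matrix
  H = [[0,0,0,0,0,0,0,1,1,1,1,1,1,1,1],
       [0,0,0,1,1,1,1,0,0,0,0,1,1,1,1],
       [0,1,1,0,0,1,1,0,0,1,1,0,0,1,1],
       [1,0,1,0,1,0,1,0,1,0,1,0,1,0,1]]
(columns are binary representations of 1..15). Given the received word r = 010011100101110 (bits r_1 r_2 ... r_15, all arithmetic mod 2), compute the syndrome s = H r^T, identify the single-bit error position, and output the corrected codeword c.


s = (0, 0, 1, 1)^T, error position = 3, corrected codeword c = 011011100101110

Compute s = H r^T mod 2 one row at a time:
  s_1 = 0 + 0 + 1 + 0 + 1 + 1 + 1 + 0 = 4 ≡ 0 (mod 2).
  s_2 = 0 + 1 + 1 + 1 + 1 + 1 + 1 + 0 = 6 ≡ 0 (mod 2).
  s_3 = 1 + 0 + 1 + 1 + 1 + 0 + 1 + 0 = 5 ≡ 1 (mod 2).
  s_4 = 0 + 0 + 1 + 1 + 0 + 0 + 1 + 0 = 3 ≡ 1 (mod 2).
s = (0, 0, 1, 1)^T — this equals column 3 of H (binary 0011), so error is at position 3.
Correct: flip bit 3 of r = 010011100101110 to get c = 011011100101110.


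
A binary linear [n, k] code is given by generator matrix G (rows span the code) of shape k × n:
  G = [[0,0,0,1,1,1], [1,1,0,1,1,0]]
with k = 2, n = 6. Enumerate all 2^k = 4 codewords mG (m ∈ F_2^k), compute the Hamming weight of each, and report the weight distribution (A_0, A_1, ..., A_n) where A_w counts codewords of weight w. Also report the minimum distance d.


Weight distribution: A_0 = 1, A_3 = 2, A_4 = 1. Minimum distance d = 3.

Enumerate all 2^2 = 4 messages m ∈ F_2^2.
For each, compute codeword c = mG in F_2^6, then tally its weight.
  m = 00 → c = 000000, weight = 0.
  m = 10 → c = 000111, weight = 3.
  m = 01 → c = 110110, weight = 4.
  m = 11 → c = 110001, weight = 3.
Tally weights:
  weight 0: 1 codewords.
  weight 3: 2 codewords.
  weight 4: 1 codewords.
Minimum distance d = smallest w > 0 with A_w > 0 = 3.
Sanity: Σ A_w = 4 = 2^2 = 4 ✓.


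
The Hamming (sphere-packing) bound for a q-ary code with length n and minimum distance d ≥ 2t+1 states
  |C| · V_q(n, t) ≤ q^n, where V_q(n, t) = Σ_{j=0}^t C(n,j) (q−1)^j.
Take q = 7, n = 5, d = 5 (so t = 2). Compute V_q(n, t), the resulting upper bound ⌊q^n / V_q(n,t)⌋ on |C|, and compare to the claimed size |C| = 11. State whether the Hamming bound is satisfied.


V_q(n, t) = 391, q^n = 16807, Hamming bound = 42, |C| = 11 ≤ bound (satisfied).

Step 1: Compute V_q(n, t) = Σ_{j=0}^2 C(n, j) (q−1)^j.
  j = 0: C(5,0)·(6)^0 = 1·1 = 1.
  j = 1: C(5,1)·(6)^1 = 5·6 = 30.
  j = 2: C(5,2)·(6)^2 = 10·36 = 360.
  V_q(n, t) = 1 + 30 + 360 = 391.
Step 2: q^n = 7^5 = 16807.
Step 3: Hamming bound ⌊q^n / V_q(n,t)⌋ = ⌊16807/391⌋ = 42.
Step 4: Compare |C| = 11 to 42: satisfied.
The claimed |C| lies below the Hamming bound.


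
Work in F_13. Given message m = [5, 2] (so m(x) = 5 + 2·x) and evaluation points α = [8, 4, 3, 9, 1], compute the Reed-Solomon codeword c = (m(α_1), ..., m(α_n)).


c = [8, 0, 11, 10, 7]

Message polynomial: m(x) = 5 + 2·x (mod 13).
For each evaluation point α_i, compute m(α_i) mod 13:
  α_1 = 8: Horner steps 2 → 8, so m(8) = 8.
  α_2 = 4: Horner steps 2 → 0, so m(4) = 0.
  α_3 = 3: Horner steps 2 → 11, so m(3) = 11.
  α_4 = 9: Horner steps 2 → 10, so m(9) = 10.
  α_5 = 1: Horner steps 2 → 7, so m(1) = 7.
Codeword c = [8, 0, 11, 10, 7] ∈ F_13^5.
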